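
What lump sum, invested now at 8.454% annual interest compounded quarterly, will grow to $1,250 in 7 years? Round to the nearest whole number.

$696

Periodic rate = 8.454%/4 = 0.021135; 28 periods.
P = 1,250/(1 + 0.021135)^28 ≈ 1,250/1.796091841 ≈ 695.9555.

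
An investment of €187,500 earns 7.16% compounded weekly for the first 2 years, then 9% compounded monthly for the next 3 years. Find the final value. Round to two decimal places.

After 2 years at 7.16%: 187,500 × 1.15384691431 ≈ 216,346.2964.
Then 3 years at 9%: 216,346.2964 × 1.30864537092 ≈ 283,120.5793.

€283,120.58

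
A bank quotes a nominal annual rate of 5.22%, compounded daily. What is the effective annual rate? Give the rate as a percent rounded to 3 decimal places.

EAR = (1 + 5.22%/365)^365 − 1 = (1 + 0.000143014)^365 − 1.
(1 + 0.000143014)^365 ≈ 1.053583, so EAR ≈ 5.35825%.

5.358%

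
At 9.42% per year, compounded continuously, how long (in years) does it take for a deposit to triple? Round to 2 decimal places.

e^(0.0942t) = 3, so 0.0942t = ln 3 ≈ 1.0986.
t ≈ 1.0986/0.0942 ≈ 11.6626.

11.66 years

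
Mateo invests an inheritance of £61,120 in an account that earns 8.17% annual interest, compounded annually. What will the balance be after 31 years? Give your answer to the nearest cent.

Annual rate = 8.17% = 0.0817; years = 31.
A = 61,120·(1 + 0.0817)^31 ≈ 61,120·11.4106851158 ≈ 697,421.0743.

£697,421.07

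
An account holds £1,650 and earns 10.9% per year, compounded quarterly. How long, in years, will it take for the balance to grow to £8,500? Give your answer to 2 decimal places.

(1 + 0.02725)^(4t) = 8,500/1,650 = 5.1515.
4t·ln(1 + 0.02725) = ln(5.1515); 4t = 1.6393/0.0268853 ≈ 60.9734.
t ≈ 15.2434 years.

15.24 years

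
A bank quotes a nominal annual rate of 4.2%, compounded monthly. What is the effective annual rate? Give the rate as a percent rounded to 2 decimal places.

EAR = (1 + 4.2%/12)^12 − 1 = (1 + 0.0035)^12 − 1.
(1 + 0.0035)^12 ≈ 1.042818, so EAR ≈ 4.28180%.

4.28%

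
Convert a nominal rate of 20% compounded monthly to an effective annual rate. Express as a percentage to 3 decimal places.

21.939%

EAR = (1 + 20%/12)^12 − 1 = (1 + 0.0166667)^12 − 1.
(1 + 0.0166667)^12 ≈ 1.219391, so EAR ≈ 21.93911%.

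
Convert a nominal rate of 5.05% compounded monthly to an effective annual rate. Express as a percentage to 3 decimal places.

5.169%

EAR = (1 + 5.05%/12)^12 − 1 = (1 + 0.00420833)^12 − 1.
(1 + 0.00420833)^12 ≈ 1.051685, so EAR ≈ 5.16854%.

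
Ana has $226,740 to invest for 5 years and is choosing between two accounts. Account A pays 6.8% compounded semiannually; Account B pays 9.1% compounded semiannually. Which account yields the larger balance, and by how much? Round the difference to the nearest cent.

Account B, by $37,046.37

Account A growth factor: (1 + 0.034)^10 ≈ 1.39702889108; balance ≈ 316,762.3308.
Account B growth factor: (1 + 0.0455)^10 ≈ 1.5604159165; balance ≈ 353,808.7049.
Account B is larger by 37,046.3741.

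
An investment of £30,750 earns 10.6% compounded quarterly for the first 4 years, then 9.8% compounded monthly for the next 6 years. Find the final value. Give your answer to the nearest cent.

Phase 1: 30,750·(1 + 0.0265)^16 ≈ 46,729.2036.
Phase 2: 46,729.2036·(1 + 0.098/12)^72 ≈ 83,929.8479.

£83,929.85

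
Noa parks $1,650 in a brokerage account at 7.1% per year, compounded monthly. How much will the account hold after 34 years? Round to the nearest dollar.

Periodic rate = 7.1%/12 = 0.00591667; periods = 12·34 = 408.
A = 1,650·(1 + 0.071/12)^408 ≈ 1,650·11.099350886 ≈ 18,313.9290.

$18,314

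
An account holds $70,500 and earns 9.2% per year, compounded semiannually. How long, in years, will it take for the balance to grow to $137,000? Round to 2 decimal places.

(1 + 0.046)^(2t) = 137,000/70,500 = 1.9433.
2t·ln(1 + 0.046) = ln(1.9433); 2t = 0.66437/0.0449734 ≈ 14.7725.
t ≈ 7.3862 years.

7.39 years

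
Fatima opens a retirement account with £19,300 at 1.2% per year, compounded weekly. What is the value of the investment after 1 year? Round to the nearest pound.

£19,533

Periodic rate = 1.2%/52 = 0.000230769; periods = 52·1 = 52.
A = 19,300·(1 + 0.012/52)^52 ≈ 19,300·1.0120708878 ≈ 19,532.9681.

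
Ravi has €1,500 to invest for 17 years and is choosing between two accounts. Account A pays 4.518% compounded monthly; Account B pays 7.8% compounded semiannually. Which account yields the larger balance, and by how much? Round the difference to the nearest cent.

Account B, by €2,279.62

A: (1 + 0.003765)^204 ≈ 2.152473715, so 1,500 × 2.152473715 ≈ 3,228.7106.
B: (1 + 0.039)^34 ≈ 3.672219369, so 1,500 × 3.672219369 ≈ 5,508.3291.
Difference ≈ 2,279.6185 in favor of B.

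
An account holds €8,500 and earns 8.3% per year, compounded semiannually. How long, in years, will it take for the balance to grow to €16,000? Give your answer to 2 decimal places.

7.78 years

(1 + 0.0415)^(2t) = 16,000/8,500 = 1.8824.
2t·ln(1 + 0.0415) = ln(1.8824); 2t = 0.63252/0.040662 ≈ 15.5556.
t ≈ 7.7778 years.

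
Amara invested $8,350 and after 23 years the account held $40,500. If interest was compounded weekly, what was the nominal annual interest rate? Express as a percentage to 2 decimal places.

The 1196-period growth factor is 40,500/8,350 = 4.8503.
r/52 = 4.8503^(1/1196) − 1 ≈ 0.00132114, so r ≈ 52·0.00132114 = 6.86993%.

6.87%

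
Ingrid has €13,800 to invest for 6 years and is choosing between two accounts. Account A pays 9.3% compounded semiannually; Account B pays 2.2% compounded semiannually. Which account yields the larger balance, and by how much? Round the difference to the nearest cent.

Account A growth factor: (1 + 0.0465)^12 ≈ 1.7253245105; balance ≈ 23,809.4782.
Account B growth factor: (1 + 0.011)^12 ≈ 1.1402861965; balance ≈ 15,735.9495.
Account A is larger by 8,073.5287.

Account A, by €8,073.53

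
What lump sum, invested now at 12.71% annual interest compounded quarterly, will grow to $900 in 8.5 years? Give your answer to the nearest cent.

Periodic rate = 12.71%/4 = 0.031775; 34 periods.
P = 900/(1 + 0.031775)^34 ≈ 900/2.89660998 ≈ 310.7080.

$310.71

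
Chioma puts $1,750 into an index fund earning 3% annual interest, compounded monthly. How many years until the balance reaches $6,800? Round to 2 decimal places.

45.30 years

We need (1 + 0.0025)^(12t) = 3.8857, so 12t = ln 3.8857 / ln 1.0025 ≈ 543.6011.
t ≈ 543.6011/12 = 45.3001 years.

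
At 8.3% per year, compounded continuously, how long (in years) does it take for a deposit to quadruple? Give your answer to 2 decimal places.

16.70 years

e^(0.083t) = 4, so 0.083t = ln 4 ≈ 1.3863.
t ≈ 1.3863/0.083 ≈ 16.7023.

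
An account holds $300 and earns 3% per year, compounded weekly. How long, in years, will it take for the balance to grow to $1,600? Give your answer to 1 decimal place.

55.8 years

(1 + 0.000576923)^(52t) = 1,600/300 = 5.3333.
52t·ln(1 + 0.000576923) = ln(5.3333); 52t = 1.674/0.000576757 ≈ 2902.3961.
t ≈ 55.8153 years.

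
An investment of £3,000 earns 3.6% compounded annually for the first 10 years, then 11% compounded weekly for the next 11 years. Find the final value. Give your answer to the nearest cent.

£14,310.67

Phase 1: 3,000·(1 + 0.036)^10 ≈ 4,272.8614.
Phase 2: 4,272.8614·(1 + 0.11/52)^572 ≈ 14,310.6744.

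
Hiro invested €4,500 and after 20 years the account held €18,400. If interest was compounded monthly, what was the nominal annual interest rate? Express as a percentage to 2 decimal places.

7.06%

The 240-period growth factor is 18,400/4,500 = 4.08889.
r/12 = 4.08889^(1/240) − 1 ≈ 0.00588505, so r ≈ 12·0.00588505 = 7.06207%.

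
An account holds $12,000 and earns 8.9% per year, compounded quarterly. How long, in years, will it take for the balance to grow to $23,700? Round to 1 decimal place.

7.7 years

(1 + 0.02225)^(4t) = 23,700/12,000 = 1.975.
4t·ln(1 + 0.02225) = ln(1.975); 4t = 0.68057/0.0220061 ≈ 30.9264.
t ≈ 7.7316 years.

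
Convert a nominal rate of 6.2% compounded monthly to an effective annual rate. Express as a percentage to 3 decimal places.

One year is 12 periods at 0.00516667 each: (1 + 0.00516667)^12 ≈ 1.063793.
EAR = 1.063793 − 1 ≈ 6.37925%.

6.379%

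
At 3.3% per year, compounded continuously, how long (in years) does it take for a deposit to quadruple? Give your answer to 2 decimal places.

e^(0.033t) = 4, so 0.033t = ln 4 ≈ 1.3863.
t ≈ 1.3863/0.033 ≈ 42.0089.

42.01 years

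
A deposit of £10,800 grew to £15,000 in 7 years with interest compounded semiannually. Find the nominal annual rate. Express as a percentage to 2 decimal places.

4.75%

The 14-period growth factor is 15,000/10,800 = 1.38889.
r/2 = 1.38889^(1/14) − 1 ≈ 0.023742, so r ≈ 2·0.023742 = 4.74841%.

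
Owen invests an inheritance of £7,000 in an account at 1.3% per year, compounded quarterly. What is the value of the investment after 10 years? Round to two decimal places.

£7,970.12

Growth factor = (1 + 0.00325)^40 ≈ 1.138588351.
A ≈ 7,000 × 1.138588351 ≈ 7,970.1185.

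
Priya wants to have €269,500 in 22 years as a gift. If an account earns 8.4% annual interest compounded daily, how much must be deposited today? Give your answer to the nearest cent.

Periodic rate = 8.4%/365 = 0.000230137; 8030 periods.
P = 269,500/(1 + 0.084/365)^8030 ≈ 269,500/6.34576325345 ≈ 42,469.2806.

€42,469.28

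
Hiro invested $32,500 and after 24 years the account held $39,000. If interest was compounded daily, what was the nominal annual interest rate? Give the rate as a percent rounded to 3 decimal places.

(1 + r/365)^8760 = 39,000/32,500 = 1.2.
1 + r/365 = 1.2^(1/8760) ≈ 1.000021, so r/365 ≈ 0.0000208132.
r ≈ 365·0.0000208132 = 0.75968%.

0.760%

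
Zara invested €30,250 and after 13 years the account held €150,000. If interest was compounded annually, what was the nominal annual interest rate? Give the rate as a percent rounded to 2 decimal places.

13.11%

The 13-period growth factor is 150,000/30,250 = 4.95868.
r = 4.95868^(1/13) − 1 ≈ 0.131071, i.e. 13.10705%.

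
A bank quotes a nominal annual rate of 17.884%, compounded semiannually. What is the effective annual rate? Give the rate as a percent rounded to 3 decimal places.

EAR = (1 + 17.884%/2)^2 − 1 = (1 + 0.08942)^2 − 1.
(1 + 0.08942)^2 ≈ 1.186836, so EAR ≈ 18.68359%.

18.684%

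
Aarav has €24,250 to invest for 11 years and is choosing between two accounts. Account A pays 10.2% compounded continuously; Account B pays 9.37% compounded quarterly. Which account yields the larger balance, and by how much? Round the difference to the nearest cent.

Account A, by €7,301.30

Account A growth factor: e^(0.102·11) = e^1.122 ≈ 3.0709900455; balance ≈ 74,471.5086.
Account B growth factor: (1 + 0.023425)^44 ≈ 2.7699054901; balance ≈ 67,170.2081.
Account A is larger by 7,301.3005.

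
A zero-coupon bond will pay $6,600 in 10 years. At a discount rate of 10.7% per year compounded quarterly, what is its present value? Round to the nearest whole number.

Periodic rate = 10.7%/4 = 0.02675; 40 periods.
P = 6,600/(1 + 0.02675)^40 ≈ 6,600/2.874673073 ≈ 2,295.9133.

$2,296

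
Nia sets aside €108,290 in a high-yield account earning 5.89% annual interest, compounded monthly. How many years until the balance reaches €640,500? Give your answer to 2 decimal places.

We need (1 + 0.00490833)^(12t) = 5.9147, so 12t = ln 5.9147 / ln 1.004908 ≈ 363.0142.
t ≈ 363.0142/12 = 30.2512 years.

30.25 years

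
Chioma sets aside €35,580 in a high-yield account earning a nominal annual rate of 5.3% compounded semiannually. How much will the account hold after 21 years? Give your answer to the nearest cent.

€106,728.89

Periodic rate = 5.3%/2 = 0.0265; periods = 2·21 = 42.
A = 35,580·(1 + 0.0265)^42 ≈ 35,580·2.99968779233 ≈ 106,728.8917.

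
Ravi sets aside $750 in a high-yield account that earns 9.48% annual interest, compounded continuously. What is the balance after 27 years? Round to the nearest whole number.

A = P·e^(rt) = 750·e^(0.0948·27) = 750·e^2.5596.
e^2.5596 ≈ 12.93064402, so A ≈ 9,697.9830.

$9,698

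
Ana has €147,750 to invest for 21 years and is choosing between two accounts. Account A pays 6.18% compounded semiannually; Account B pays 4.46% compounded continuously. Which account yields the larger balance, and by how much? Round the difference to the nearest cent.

Account A, by €153,469.33

A: (1 + 0.0309)^42 ≈ 3.59000178261, so 147,750 × 3.59000178261 ≈ 530,422.7634.
B: e^(0.0446·21) = e^0.9366 ≈ 2.55129226144, so 147,750 × 2.55129226144 ≈ 376,953.4316.
Difference ≈ 153,469.3318 in favor of A.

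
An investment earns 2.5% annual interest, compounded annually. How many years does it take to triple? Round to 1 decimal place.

(1 + 0.025)^t = 3.
t = ln 3 / ln(1 + 0.025) ≈ 1.0986/0.0246926 ≈ 44.4915.

44.5 years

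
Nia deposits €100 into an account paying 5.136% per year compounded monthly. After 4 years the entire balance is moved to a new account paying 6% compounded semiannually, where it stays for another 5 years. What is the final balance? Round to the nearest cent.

After 4 years at 5.136%: 100 × 1.22752704 ≈ 122.7527.
Then 5 years at 6%: 122.7527 × 1.34391638 ≈ 164.9694.

€164.97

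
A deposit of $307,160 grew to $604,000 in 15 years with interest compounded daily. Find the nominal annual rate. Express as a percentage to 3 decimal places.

4.508%

The 5475-period growth factor is 604,000/307,160 = 1.9664.
r/365 = 1.9664^(1/5475) − 1 ≈ 0.000123515, so r ≈ 365·0.000123515 = 4.50831%.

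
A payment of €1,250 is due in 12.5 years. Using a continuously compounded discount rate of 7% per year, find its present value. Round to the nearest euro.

P = A·e^(−rt) = 1,250·e^(−0.875).
e^(−0.875) ≈ 0.4168620197, so P ≈ 521.0775.

€521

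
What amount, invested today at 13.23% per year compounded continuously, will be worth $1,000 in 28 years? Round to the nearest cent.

P = A·e^(−rt) = 1,000·e^(−3.7044).
e^(−3.7044) ≈ 0.0246149819, so P ≈ 24.6150.

$24.61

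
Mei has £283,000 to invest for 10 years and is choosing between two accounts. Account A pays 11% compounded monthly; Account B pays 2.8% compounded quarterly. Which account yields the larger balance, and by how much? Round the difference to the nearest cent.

Account A, by £471,848.68

Account A growth factor: (1 + 0.11/12)^120 ≈ 2.98914960301; balance ≈ 845,929.3377.
Account B growth factor: (1 + 0.007)^40 ≈ 1.32183979392; balance ≈ 374,080.6617.
Account A is larger by 471,848.6760.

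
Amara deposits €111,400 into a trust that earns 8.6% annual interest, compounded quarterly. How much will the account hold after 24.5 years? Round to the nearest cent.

Periodic rate = 8.6%/4 = 0.0215; periods = 4·24.5 = 98.
A = 111,400·(1 + 0.0215)^98 ≈ 111,400·8.04193122935 ≈ 895,871.1390.

€895,871.14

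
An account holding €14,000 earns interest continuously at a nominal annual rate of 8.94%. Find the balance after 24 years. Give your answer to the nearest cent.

€119,660.35

A = P·e^(rt) = 14,000·e^(0.0894·24) = 14,000·e^2.1456.
e^2.1456 ≈ 8.54716799991, so A ≈ 119,660.3520.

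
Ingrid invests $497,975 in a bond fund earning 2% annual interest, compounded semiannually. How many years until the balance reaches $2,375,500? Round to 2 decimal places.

We need (1 + 0.01)^(2t) = 4.7703, so 2t = ln 4.7703 / ln 1.01 ≈ 157.0212.
t ≈ 157.0212/2 = 78.5106 years.

78.51 years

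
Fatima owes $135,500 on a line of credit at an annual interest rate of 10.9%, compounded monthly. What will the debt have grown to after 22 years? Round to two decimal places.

$1,474,606.17

Periodic rate = 10.9%/12 = 0.00908333; periods = 12·22 = 264.
A = 135,500·(1 + 0.109/12)^264 ≈ 135,500·10.88270234447 ≈ 1,474,606.1677.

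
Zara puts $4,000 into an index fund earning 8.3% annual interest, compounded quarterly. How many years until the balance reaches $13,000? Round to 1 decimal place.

14.3 years

(1 + 0.02075)^(4t) = 13,000/4,000 = 3.25.
4t·ln(1 + 0.02075) = ln(3.25); 4t = 1.1787/0.0205377 ≈ 57.3900.
t ≈ 14.3475 years.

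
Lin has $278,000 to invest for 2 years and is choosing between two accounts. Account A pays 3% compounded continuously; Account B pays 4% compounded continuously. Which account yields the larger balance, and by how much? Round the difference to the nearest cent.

Account B, by $5,963.24

A: e^(0.03·2) = e^0.06 ≈ 1.06183654655, so 278,000 × 1.06183654655 ≈ 295,190.5599.
B: e^(0.04·2) = e^0.08 ≈ 1.08328706767, so 278,000 × 1.08328706767 ≈ 301,153.8048.
Difference ≈ 5,963.2449 in favor of B.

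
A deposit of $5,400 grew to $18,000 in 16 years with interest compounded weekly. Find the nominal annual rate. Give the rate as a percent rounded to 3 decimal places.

(1 + r/52)^832 = 18,000/5,400 = 3.33333.
1 + r/52 = 3.33333^(1/832) ≈ 1.001448, so r/52 ≈ 0.00144813.
r ≈ 52·0.00144813 = 7.53028%.

7.530%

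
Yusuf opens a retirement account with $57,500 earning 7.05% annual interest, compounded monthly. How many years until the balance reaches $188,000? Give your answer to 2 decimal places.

(1 + 0.005875)^(12t) = 188,000/57,500 = 3.2696.
12t·ln(1 + 0.005875) = ln(3.2696); 12t = 1.1847/0.00585781 ≈ 202.2355.
t ≈ 16.8530 years.

16.85 years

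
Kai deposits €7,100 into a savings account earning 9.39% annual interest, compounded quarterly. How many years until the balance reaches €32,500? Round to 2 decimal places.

16.39 years

We need (1 + 0.023475)^(4t) = 4.5775, so 4t = ln 4.5775 / ln 1.023475 ≈ 65.5562.
t ≈ 65.5562/4 = 16.3890 years.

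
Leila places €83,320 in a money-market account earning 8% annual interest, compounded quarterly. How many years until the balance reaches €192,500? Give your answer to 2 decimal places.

10.57 years

We need (1 + 0.02)^(4t) = 2.3104, so 4t = ln 2.3104 / ln 1.02 ≈ 42.2877.
t ≈ 42.2877/4 = 10.5719 years.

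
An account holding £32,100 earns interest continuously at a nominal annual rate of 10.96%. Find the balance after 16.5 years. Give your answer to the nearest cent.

A = P·e^(rt) = 32,100·e^(0.1096·16.5) = 32,100·e^1.8084.
e^1.8084 ≈ 6.10067853354, so A ≈ 195,831.7809.

£195,831.78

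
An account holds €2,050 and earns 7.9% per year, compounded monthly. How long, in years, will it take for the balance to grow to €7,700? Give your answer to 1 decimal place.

16.8 years

(1 + 0.00658333)^(12t) = 7,700/2,050 = 3.7561.
12t·ln(1 + 0.00658333) = ln(3.7561); 12t = 1.3234/0.00656176 ≈ 201.6808.
t ≈ 16.8067 years.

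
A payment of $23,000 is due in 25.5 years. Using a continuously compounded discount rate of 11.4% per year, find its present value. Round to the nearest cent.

P = A·e^(−rt) = 23,000·e^(−2.907).
e^(−2.907) ≈ 0.054639402445, so P ≈ 1,256.7063.

$1,256.71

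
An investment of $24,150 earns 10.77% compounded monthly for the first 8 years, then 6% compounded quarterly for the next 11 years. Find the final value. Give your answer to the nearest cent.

$109,633.16

Phase 1: 24,150·(1 + 0.008975)^96 ≈ 56,942.4398.
Phase 2: 56,942.4398·(1 + 0.015)^44 ≈ 109,633.1595.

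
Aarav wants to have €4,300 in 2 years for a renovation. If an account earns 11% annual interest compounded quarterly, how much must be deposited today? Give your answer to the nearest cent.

€3,461.10

Growth factor = (1 + 0.0275)^8 ≈ 1.242380552.
P = 4,300/1.242380552 ≈ 3,461.0973.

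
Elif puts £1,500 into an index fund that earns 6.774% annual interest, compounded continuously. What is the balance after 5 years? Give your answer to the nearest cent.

£2,104.68

A = P·e^(rt) = 1,500·e^(0.06774·5) = 1,500·e^0.3387.
e^0.3387 ≈ 1.403122345, so A ≈ 2,104.6835.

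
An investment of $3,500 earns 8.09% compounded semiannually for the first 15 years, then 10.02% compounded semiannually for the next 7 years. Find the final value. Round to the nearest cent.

After 15 years at 8.09%: 3,500 × 3.2857645228 ≈ 11,500.1758.
Then 7 years at 10.02%: 11,500.1758 × 1.9825731431 ≈ 22,799.9397.

$22,799.94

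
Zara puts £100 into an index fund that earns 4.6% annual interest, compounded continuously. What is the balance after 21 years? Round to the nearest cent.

£262.74

A = P·e^(rt) = 100·e^(0.046·21) = 100·e^0.966.
e^0.966 ≈ 2.62741376, so A ≈ 262.7414.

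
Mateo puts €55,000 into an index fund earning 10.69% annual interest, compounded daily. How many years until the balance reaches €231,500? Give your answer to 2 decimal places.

13.45 years

(1 + 0.000292877)^(365t) = 231,500/55,000 = 4.2091.
365t·ln(1 + 0.000292877) = ln(4.2091); 365t = 1.4372/0.000292834 ≈ 4908.0623.
t ≈ 13.4467 years.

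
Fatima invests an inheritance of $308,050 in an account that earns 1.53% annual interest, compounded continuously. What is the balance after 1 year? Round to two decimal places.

A = P·e^(rt) = 308,050·e^(0.0153·1) = 308,050·e^0.0153.
e^0.0153 ≈ 1.01541764422, so A ≈ 312,799.4053.

$312,799.41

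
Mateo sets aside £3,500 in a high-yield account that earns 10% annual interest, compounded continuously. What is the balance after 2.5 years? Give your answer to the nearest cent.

£4,494.09

A = P·e^(rt) = 3,500·e^(0.1·2.5) = 3,500·e^0.25.
e^0.25 ≈ 1.284025417, so A ≈ 4,494.0890.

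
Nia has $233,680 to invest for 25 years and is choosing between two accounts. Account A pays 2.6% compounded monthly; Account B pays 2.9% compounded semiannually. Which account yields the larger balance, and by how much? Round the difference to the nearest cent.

Account A growth factor: (1 + 0.026/12)^300 ≈ 1.91419438764; balance ≈ 447,308.9445.
Account B growth factor: (1 + 0.0145)^50 ≈ 2.05401007013; balance ≈ 479,981.0732.
Account B is larger by 32,672.1287.

Account B, by $32,672.13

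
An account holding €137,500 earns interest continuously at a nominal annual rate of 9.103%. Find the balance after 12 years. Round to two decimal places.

A = P·e^(rt) = 137,500·e^(0.09103·12) = 137,500·e^1.09236.
e^1.09236 ≈ 2.98130164865, so A ≈ 409,928.9767.

€409,928.98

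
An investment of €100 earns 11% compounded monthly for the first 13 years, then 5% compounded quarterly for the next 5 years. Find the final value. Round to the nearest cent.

€532.25

After 13 years at 11%: 100 × 4.151566 ≈ 415.1566.
Then 5 years at 5%: 415.1566 × 1.28203723 ≈ 532.2462.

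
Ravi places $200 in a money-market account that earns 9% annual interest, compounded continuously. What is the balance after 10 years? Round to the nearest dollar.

A = P·e^(rt) = 200·e^(0.09·10) = 200·e^0.9.
e^0.9 ≈ 2.45960311, so A ≈ 491.9206.

$492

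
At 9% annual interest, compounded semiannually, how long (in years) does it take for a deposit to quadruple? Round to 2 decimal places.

15.75 years

(1 + 0.045)^(2t) = 4.
2t = ln 4 / ln(1 + 0.045) ≈ 1.3863/0.0440169 ≈ 31.4946.
t ≈ 15.7473.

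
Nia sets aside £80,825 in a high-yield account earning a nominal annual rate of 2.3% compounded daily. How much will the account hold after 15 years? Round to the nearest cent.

Periodic rate = 2.3%/365 = 0.0000630137; periods = 365·15 = 5475.
A = 80,825·(1 + 0.023/365)^5475 ≈ 80,825·1.41197457226 ≈ 114,122.8448.

£114,122.84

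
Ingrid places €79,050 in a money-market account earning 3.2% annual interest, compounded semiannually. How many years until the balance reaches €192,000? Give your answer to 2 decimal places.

27.95 years

(1 + 0.016)^(2t) = 192,000/79,050 = 2.4288.
2t·ln(1 + 0.016) = ln(2.4288); 2t = 0.88741/0.0158733 ≈ 55.9060.
t ≈ 27.9530 years.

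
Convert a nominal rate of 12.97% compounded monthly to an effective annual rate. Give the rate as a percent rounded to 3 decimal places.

EAR = (1 + 12.97%/12)^12 − 1 = (1 + 0.0108083)^12 − 1.
(1 + 0.0108083)^12 ≈ 1.137695, so EAR ≈ 13.76948%.

13.769%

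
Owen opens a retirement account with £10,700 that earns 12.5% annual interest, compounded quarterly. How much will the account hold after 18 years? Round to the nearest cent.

£98,081.93

Periodic rate = 12.5%/4 = 0.03125; periods = 4·18 = 72.
A = 10,700·(1 + 0.03125)^72 ≈ 10,700·9.1665356576 ≈ 98,081.9315.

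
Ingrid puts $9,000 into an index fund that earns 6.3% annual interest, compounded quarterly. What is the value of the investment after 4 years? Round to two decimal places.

$11,556.65

Periodic rate = 6.3%/4 = 0.01575; periods = 4·4 = 16.
A = 9,000·(1 + 0.01575)^16 ≈ 9,000·1.2840717634 ≈ 11,556.6459.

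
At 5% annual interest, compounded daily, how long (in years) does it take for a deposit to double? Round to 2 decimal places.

(1 + 0.000136986)^(365t) = 2.
365t = ln 2 / ln(1 + 0.000136986) ≈ 0.69315/0.000136977 ≈ 5060.3210.
t ≈ 13.8639.

13.86 years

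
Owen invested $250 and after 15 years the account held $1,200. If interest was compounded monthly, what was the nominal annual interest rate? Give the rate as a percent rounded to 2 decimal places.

10.50%

(1 + r/12)^180 = 1,200/250 = 4.8.
1 + r/12 = 4.8^(1/180) ≈ 1.008753, so r/12 ≈ 0.00875261.
r ≈ 12·0.00875261 = 10.50314%.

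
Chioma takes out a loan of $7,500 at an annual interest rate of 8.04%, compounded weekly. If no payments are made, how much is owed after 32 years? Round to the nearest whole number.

$98,073

Growth factor = (1 + 0.0804/52)^1664 ≈ 13.076452263.
A ≈ 7,500 × 13.076452263 ≈ 98,073.3920.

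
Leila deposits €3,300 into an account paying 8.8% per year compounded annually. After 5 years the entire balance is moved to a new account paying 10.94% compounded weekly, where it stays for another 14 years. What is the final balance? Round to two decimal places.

After 5 years at 8.8%: 3,300 × 1.524559845 ≈ 5,031.0475.
Then 14 years at 10.94%: 5,031.0475 × 4.6181358628 ≈ 23,234.0608.

€23,234.06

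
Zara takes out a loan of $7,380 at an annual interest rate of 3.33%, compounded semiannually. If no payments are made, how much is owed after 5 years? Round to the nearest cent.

Periodic rate = 3.33%/2 = 0.01665; periods = 2·5 = 10.
A = 7,380·(1 + 0.01665)^10 ≈ 7,380·1.179545369 ≈ 8,705.0448.

$8,705.04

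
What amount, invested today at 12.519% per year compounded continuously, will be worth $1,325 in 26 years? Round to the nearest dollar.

$51

P = A·e^(−rt) = 1,325·e^(−3.25494).
e^(−3.25494) ≈ 0.03858313558, so P ≈ 51.1227.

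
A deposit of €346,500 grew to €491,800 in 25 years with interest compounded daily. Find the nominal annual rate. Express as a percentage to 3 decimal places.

1.401%

The 9125-period growth factor is 491,800/346,500 = 1.41934.
r/365 = 1.41934^(1/9125) − 1 ≈ 0.0000383776, so r ≈ 365·0.0000383776 = 1.40078%.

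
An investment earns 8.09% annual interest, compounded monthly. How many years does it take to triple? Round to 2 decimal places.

(1 + 0.00674167)^(12t) = 3.
12t = ln 3 / ln(1 + 0.00674167) ≈ 1.0986/0.00671904 ≈ 163.5073.
t ≈ 13.6256.

13.63 years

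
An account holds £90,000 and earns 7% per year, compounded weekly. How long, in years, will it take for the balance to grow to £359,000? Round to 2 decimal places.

(1 + 0.00134615)^(52t) = 359,000/90,000 = 3.9889.
52t·ln(1 + 0.00134615) = ln(3.9889); 52t = 1.3835/0.00134525 ≈ 1028.4439.
t ≈ 19.7778 years.

19.78 years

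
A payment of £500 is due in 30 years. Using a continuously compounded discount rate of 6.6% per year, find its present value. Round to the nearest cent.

£69.03

P = A·e^(−rt) = 500·e^(−1.98).
e^(−1.98) ≈ 0.138069237, so P ≈ 69.0346.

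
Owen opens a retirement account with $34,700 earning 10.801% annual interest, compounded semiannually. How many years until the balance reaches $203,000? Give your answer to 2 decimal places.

16.79 years

(1 + 0.054005)^(2t) = 203,000/34,700 = 5.8501.
2t·ln(1 + 0.054005) = ln(5.8501); 2t = 1.7665/0.0525972 ≈ 33.5848.
t ≈ 16.7924 years.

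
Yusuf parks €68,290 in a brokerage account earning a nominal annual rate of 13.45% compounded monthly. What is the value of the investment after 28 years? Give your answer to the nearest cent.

Periodic rate = 13.45%/12 = 0.0112083; periods = 12·28 = 336.
A = 68,290·(1 + 0.1345/12)^336 ≈ 68,290·42.31116917318 ≈ 2,889,429.7428.

€2,889,429.74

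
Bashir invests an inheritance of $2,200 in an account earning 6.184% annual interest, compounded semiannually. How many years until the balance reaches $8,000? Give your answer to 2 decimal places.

We need (1 + 0.03092)^(2t) = 3.6364, so 2t = ln 3.6364 / ln 1.03092 ≈ 42.3946.
t ≈ 42.3946/2 = 21.1973 years.

21.20 years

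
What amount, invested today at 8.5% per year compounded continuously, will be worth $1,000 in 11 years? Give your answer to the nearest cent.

P = A·e^(−rt) = 1,000·e^(−0.935).
e^(−0.935) ≈ 0.392585866, so P ≈ 392.5859.

$392.59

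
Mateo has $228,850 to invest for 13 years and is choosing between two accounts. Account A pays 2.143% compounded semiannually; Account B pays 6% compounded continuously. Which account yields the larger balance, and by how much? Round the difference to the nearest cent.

Account A growth factor: (1 + 0.010715)^26 ≈ 1.31930888943; balance ≈ 301,923.8393.
Account B growth factor: e^(0.06·13) = e^0.78 ≈ 2.1814722655; balance ≈ 499,229.9280.
Account B is larger by 197,306.0886.

Account B, by $197,306.09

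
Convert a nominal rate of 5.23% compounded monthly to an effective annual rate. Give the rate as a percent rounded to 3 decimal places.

5.357%

One year is 12 periods at 0.00435833 each: (1 + 0.00435833)^12 ≈ 1.053572.
EAR = 1.053572 − 1 ≈ 5.35721%.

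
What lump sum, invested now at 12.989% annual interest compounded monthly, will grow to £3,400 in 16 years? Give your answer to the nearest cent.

£430.29

Growth factor = (1 + 0.12989/12)^192 ≈ 7.901660306.
P = 3,400/7.901660306 ≈ 430.2893.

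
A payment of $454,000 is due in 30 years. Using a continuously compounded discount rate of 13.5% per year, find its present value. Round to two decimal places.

$7,909.76

P = A·e^(−rt) = 454,000·e^(−4.05).
e^(−4.05) ≈ 0.0174223746395, so P ≈ 7,909.7581.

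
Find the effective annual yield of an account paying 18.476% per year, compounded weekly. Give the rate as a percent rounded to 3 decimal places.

EAR = (1 + 18.476%/52)^52 − 1 = (1 + 0.00355308)^52 − 1.
(1 + 0.00355308)^52 ≈ 1.202536, so EAR ≈ 20.25359%.

20.254%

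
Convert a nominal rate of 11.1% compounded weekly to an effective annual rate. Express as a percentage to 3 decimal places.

11.726%

One year is 52 periods at 0.00213462 each: (1 + 0.00213462)^52 ≈ 1.117263.
EAR = 1.117263 − 1 ≈ 11.72627%.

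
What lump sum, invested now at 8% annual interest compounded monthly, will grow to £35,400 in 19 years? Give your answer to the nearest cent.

£7,781.55

Periodic rate = 8%/12 = 0.00666667; 228 periods.
P = 35,400/(1 + 0.08/12)^228 ≈ 35,400/4.5492197733 ≈ 7,781.5541.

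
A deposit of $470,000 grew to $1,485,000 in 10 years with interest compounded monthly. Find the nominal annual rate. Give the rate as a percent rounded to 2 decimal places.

The 120-period growth factor is 1,485,000/470,000 = 3.15957.
r/12 = 3.15957^(1/120) − 1 ≈ 0.00963308, so r ≈ 12·0.00963308 = 11.55970%.

11.56%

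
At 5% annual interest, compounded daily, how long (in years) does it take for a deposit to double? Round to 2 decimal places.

(1 + 0.000136986)^(365t) = 2.
365t = ln 2 / ln(1 + 0.000136986) ≈ 0.69315/0.000136977 ≈ 5060.3210.
t ≈ 13.8639.

13.86 years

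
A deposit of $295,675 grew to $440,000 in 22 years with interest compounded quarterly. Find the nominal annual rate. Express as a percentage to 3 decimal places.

1.811%

The 88-period growth factor is 440,000/295,675 = 1.48812.
r/4 = 1.48812^(1/88) − 1 ≈ 0.00452742, so r ≈ 4·0.00452742 = 1.81097%.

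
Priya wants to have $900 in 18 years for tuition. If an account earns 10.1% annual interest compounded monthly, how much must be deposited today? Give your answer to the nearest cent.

$147.23

Periodic rate = 10.1%/12 = 0.00841667; 216 periods.
P = 900/(1 + 0.101/12)^216 ≈ 900/6.11284265 ≈ 147.2310.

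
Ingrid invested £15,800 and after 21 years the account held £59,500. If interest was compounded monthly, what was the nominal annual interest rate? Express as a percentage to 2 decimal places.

The 252-period growth factor is 59,500/15,800 = 3.76582.
r/12 = 3.76582^(1/252) − 1 ≈ 0.00527564, so r ≈ 12·0.00527564 = 6.33077%.

6.33%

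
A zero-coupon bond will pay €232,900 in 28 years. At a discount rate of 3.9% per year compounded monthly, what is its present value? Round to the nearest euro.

Growth factor = (1 + 0.00325)^336 ≈ 2.97495625713.
P = 232,900/2.97495625713 ≈ 78,286.8654.

€78,287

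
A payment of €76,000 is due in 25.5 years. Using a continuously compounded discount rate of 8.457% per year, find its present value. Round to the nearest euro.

€8,795

P = A·e^(−rt) = 76,000·e^(−2.156535).
e^(−2.156535) ≈ 0.11572541569, so P ≈ 8,795.1316.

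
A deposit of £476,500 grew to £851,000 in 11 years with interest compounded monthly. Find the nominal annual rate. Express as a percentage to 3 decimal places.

5.284%

The 132-period growth factor is 851,000/476,500 = 1.78594.
r/12 = 1.78594^(1/132) − 1 ≈ 0.00440318, so r ≈ 12·0.00440318 = 5.28382%.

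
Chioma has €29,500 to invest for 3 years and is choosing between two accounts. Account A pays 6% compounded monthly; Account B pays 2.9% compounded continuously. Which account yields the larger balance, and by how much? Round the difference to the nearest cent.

A: (1 + 0.005)^36 ≈ 1.1966805248, so 29,500 × 1.1966805248 ≈ 35,302.0755.
B: e^(0.029·3) = e^0.087 ≈ 1.0908966797, so 29,500 × 1.0908966797 ≈ 32,181.4521.
Difference ≈ 3,120.6234 in favor of A.

Account A, by €3,120.62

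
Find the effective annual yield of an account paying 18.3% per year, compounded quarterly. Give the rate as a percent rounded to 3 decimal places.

19.595%

One year is 4 periods at 0.04575 each: (1 + 0.04575)^4 ≈ 1.195946.
EAR = 1.195946 − 1 ≈ 19.59458%.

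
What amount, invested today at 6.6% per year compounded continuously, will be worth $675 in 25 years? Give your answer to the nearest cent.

$129.63

P = A·e^(−rt) = 675·e^(−1.65).
e^(−1.65) ≈ 0.192049909, so P ≈ 129.6337.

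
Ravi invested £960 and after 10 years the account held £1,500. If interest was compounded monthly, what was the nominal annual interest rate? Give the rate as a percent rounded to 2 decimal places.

(1 + r/12)^120 = 1,500/960 = 1.5625.
1 + r/12 = 1.5625^(1/120) ≈ 1.003726, so r/12 ≈ 0.00372598.
r ≈ 12·0.00372598 = 4.47118%.

4.47%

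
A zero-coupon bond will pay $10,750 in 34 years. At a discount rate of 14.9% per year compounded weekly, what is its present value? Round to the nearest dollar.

Periodic rate = 14.9%/52 = 0.00286538; 1768 periods.
P = 10,750/(1 + 0.149/52)^1768 ≈ 10,750/157.3945666 ≈ 68.2997.

$68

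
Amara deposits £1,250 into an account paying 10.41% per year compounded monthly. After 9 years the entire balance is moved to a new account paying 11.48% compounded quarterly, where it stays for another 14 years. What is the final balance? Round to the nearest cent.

Phase 1: 1,250·(1 + 0.008675)^108 ≈ 3,177.2089.
Phase 2: 3,177.2089·(1 + 0.0287)^56 ≈ 15,495.8426.

£15,495.84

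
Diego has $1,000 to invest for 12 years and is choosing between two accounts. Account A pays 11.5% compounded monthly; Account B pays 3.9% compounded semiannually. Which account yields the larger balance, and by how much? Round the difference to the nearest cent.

Account A, by $2,359.25

A: (1 + 0.115/12)^144 ≈ 3.948869933, so 1,000 × 3.948869933 ≈ 3,948.8699.
B: (1 + 0.0195)^24 ≈ 1.589620748, so 1,000 × 1.589620748 ≈ 1,589.6207.
Difference ≈ 2,359.2492 in favor of A.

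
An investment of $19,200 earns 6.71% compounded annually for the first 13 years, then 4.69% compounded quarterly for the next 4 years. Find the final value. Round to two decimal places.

Phase 1: 19,200·(1 + 0.0671)^13 ≈ 44,665.0462.
Phase 2: 44,665.0462·(1 + 0.011725)^16 ≈ 53,822.9496.

$53,822.95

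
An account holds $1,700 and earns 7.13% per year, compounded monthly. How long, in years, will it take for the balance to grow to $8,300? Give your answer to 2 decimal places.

(1 + 0.00594167)^(12t) = 8,300/1,700 = 4.8824.
12t·ln(1 + 0.00594167) = ln(4.8824); 12t = 1.5856/0.00592408 ≈ 267.6578.
t ≈ 22.3048 years.

22.30 years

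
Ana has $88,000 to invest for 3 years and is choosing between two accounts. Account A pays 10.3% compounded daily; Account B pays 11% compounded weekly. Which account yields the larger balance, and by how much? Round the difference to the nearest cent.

Account B, by $2,506.27

A: (1 + 0.103/365)^1095 ≈ 1.36200299891, so 88,000 × 1.36200299891 ≈ 119,856.2639.
B: (1 + 0.11/52)^156 ≈ 1.39048339517, so 88,000 × 1.39048339517 ≈ 122,362.5388.
Difference ≈ 2,506.2749 in favor of B.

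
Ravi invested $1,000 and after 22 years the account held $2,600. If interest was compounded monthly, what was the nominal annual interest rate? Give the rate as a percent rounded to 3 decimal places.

4.351%

(1 + r/12)^264 = 2,600/1,000 = 2.6.
1 + r/12 = 2.6^(1/264) ≈ 1.003626, so r/12 ≈ 0.00362592.
r ≈ 12·0.00362592 = 4.35110%.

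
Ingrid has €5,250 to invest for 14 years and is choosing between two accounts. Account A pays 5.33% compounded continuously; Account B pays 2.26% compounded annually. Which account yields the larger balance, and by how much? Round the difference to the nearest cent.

Account A growth factor: e^(0.0533·14) = e^0.7462 ≈ 2.1089706819; balance ≈ 11,072.0961.
Account B growth factor: (1 + 0.0226)^14 ≈ 1.367354227; balance ≈ 7,178.6097.
Account A is larger by 3,893.4864.

Account A, by €3,893.49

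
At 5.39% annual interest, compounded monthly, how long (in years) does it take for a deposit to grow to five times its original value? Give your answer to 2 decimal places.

29.93 years

(1 + 0.00449167)^(12t) = 5.
12t = ln 5 / ln(1 + 0.00449167) ≈ 1.6094/0.00448161 ≈ 359.1205.
t ≈ 29.9267.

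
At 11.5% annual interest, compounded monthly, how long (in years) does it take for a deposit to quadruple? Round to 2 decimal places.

12.11 years

(1 + 0.00958333)^(12t) = 4.
12t = ln 4 / ln(1 + 0.00958333) ≈ 1.3863/0.0095377 ≈ 145.3488.
t ≈ 12.1124.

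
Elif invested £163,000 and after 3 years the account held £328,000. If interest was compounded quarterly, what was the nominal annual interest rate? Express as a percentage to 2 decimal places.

24.00%

(1 + r/4)^12 = 328,000/163,000 = 2.01227.
1 + r/4 = 2.01227^(1/12) ≈ 1.060003, so r/4 ≈ 0.0600032.
r ≈ 4·0.0600032 = 24.00129%.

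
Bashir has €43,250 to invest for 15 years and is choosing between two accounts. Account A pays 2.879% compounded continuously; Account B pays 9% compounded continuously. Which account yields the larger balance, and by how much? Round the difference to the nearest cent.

Account B, by €100,224.15

A: e^(0.02879·15) = e^0.43185 ≈ 1.5401040822, so 43,250 × 1.5401040822 ≈ 66,609.5016.
B: e^(0.09·15) = e^1.35 ≈ 3.8574255307, so 43,250 × 3.8574255307 ≈ 166,833.6542.
Difference ≈ 100,224.1526 in favor of B.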